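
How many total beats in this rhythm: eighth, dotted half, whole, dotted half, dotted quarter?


Step by step:
Beat values:
  eighth = 0.5 beats
  dotted half = 3 beats
  whole = 4 beats
  dotted half = 3 beats
  dotted quarter = 1.5 beats
Sum = 0.5 + 3 + 4 + 3 + 1.5
= 12 beats


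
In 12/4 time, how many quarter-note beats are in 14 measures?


Let's work it out.
Time signature 12/4: the bottom number 4 means the quarter note gets one count
The top number 12 means 12 quarter-note beats per measure
Total = 12 × 14 measures
= 168 quarter-note beats


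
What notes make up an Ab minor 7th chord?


Working:
Minor 7th chord = root + minor 3rd + perfect 5th + minor 7th
Seventh chords stack in thirds, so the letter names are A-C-E-G
Root: Ab
Minor 3rd above Ab: Cb
Perfect 5th above Ab: Eb
Minor 7th above Ab: Gb
Chord = Ab Cb Eb Gb


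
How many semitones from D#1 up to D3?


Step by step:
Absolute semitone position = octave×12 + chromatic position
D#1: 1×12 + 3 = 15
D3: 3×12 + 2 = 38
Difference = 38 - 15 = 23
= 23 semitones


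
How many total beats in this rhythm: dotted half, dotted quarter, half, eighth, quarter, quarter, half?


Let's work it out.
Beat values:
  dotted half = 3 beats
  dotted quarter = 1.5 beats
  half = 2 beats
  eighth = 0.5 beats
  quarter = 1 beat
  quarter = 1 beat
  half = 2 beats
Sum = 3 + 1.5 + 2 + 0.5 + 1 + 1 + 2
= 11 beats


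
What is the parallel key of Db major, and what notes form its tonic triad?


Step by step:
Parallel keys share the same tonic but differ in mode
Db major → parallel is Db minor
Tonic triad of Db minor = Db Fb Ab
= Db minor; triad = Db Fb Ab


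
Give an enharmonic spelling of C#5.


Let's work it out.
Enharmonic notes sound the same pitch but are spelled with different letter names
C# and Db name the same pitch class
= Db5


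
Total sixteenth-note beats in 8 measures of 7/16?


Step by step:
Time signature 7/16: the bottom number 16 means the sixteenth note gets one count
The top number 7 means 7 sixteenth-note beats per measure
Total = 7 × 8 measures
= 56 sixteenth-note beats


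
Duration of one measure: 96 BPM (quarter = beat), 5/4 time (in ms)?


Reasoning:
Quarter-note beat duration = 60000 / 96 ms
Beats per measure (5/4) = 5
One measure = 5 × 60000 / 96 = 300000 / 96 ms
= 3125.0 ms


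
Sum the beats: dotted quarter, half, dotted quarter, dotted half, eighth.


Solution.
Beat values:
  dotted quarter = 1.5 beats
  half = 2 beats
  dotted quarter = 1.5 beats
  dotted half = 3 beats
  eighth = 0.5 beats
Sum = 1.5 + 2 + 1.5 + 3 + 0.5
= 8.5 beats


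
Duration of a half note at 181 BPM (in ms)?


Step by step:
One quarter-note beat = 60000 / BPM = 60000 / 181 ms
Half note = 2 × quarter note
Duration = 2 × 60000 / 181 = 120000 / 181
= 663.0 ms


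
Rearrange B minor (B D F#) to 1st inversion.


Root position: B D F#
1st inversion: move root up an octave
Bass note: D
Notes (bottom to top) = D F# B


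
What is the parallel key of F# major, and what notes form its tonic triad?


Let's work it out.
Parallel keys share the same tonic but differ in mode
F# major → parallel is F# minor
Tonic triad of F# minor = F# A C#
= F# minor; triad = F# A C#


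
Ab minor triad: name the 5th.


Minor triad = root + minor 3rd (3 semitones) + perfect 5th (7 semitones)
A triad on Ab stacks thirds, so the chord tones use letter names A-C-E
Root: Ab
Minor 3rd above Ab: Cb
Perfect 5th above Ab: Eb
The 5th = Eb


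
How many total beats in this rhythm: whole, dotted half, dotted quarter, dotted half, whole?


Step by step:
Beat values:
  whole = 4 beats
  dotted half = 3 beats
  dotted quarter = 1.5 beats
  dotted half = 3 beats
  whole = 4 beats
Sum = 4 + 3 + 1.5 + 3 + 4
= 15.5 beats


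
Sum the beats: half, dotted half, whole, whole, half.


Step by step:
Beat values:
  half = 2 beats
  dotted half = 3 beats
  whole = 4 beats
  whole = 4 beats
  half = 2 beats
Sum = 2 + 3 + 4 + 4 + 2
= 15 beats


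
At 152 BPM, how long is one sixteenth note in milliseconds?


Solution.
One quarter-note beat = 60000 / BPM = 60000 / 152 ms
Sixteenth note = 1/4 × quarter note
Duration = 1/4 × 60000 / 152 = 15000 / 152
= 98.7 ms


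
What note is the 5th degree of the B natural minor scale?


Natural minor scale pattern: W-H-W-W-H-W-W (2-1-2-2-1-2-2 semitones)
Starting from B:
  B + 2 semitones → C#
  C# + 1 semitone → D
  D + 2 semitones → E
  E + 2 semitones → F#
  F# + 1 semitone → G
  G + 2 semitones → A
  A + 2 semitones → B
Scale: B C# D E F# G A
Degree 5 = F#


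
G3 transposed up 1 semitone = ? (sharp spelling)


Reasoning:
G3: chromatic position 7 in octave 3 → absolute = 3×12 + 7 = 43
Transpose up 1: 43 + 1 = 44
44 = 3×12 + 8 → G# in octave 3
Result = G#3


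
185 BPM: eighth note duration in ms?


One quarter-note beat = 60000 / BPM = 60000 / 185 ms
Eighth note = 1/2 × quarter note
Duration = 1/2 × 60000 / 185 = 30000 / 185
= 162.2 ms


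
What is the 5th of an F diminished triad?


Solution.
Diminished triad = root + minor 3rd (3 semitones) + diminished 5th (6 semitones)
A triad on F stacks thirds, so the chord tones use letter names F-A-C
Root: F
Minor 3rd above F: Ab
Diminished 5th above F: Cb
The 5th = Cb


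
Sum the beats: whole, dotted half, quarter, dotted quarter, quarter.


Reasoning:
Beat values:
  whole = 4 beats
  dotted half = 3 beats
  quarter = 1 beat
  dotted quarter = 1.5 beats
  quarter = 1 beat
Sum = 4 + 3 + 1 + 1.5 + 1
= 10.5 beats


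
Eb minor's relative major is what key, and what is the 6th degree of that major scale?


Let's work it out.
The relative major shares the key signature and is a minor 3rd above the minor tonic
A minor 3rd above Eb is Gb
→ relative major of Eb minor is Gb major
Gb major scale: Gb Ab Bb Cb Db Eb F
= Gb major; 6th degree = Eb


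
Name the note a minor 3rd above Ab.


Reasoning:
A 3rd spans 3 letter names, so from A we land on C
A minor 3rd = 3 semitones above Ab
Spell C at that pitch: Cb
= Cb


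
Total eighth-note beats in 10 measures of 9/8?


Working:
Time signature 9/8: the bottom number 8 means the eighth note gets one count
The top number 9 means 9 eighth-note beats per measure
Total = 9 × 10 measures
= 90 eighth-note beats


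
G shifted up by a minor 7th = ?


Step by step:
minor 7th: 7 letter names, 10 semitones
Letter: G + 6 → F
Pitch: G + 10 semitones, spelled as an F → F
= F


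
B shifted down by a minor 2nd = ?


Step by step:
minor 2nd: 2 letter names, 1 semitones
Letter: B - 1 → A
Pitch: B - 1 semitones, spelled as an A → A#
= A#


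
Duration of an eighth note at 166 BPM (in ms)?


Step by step:
One quarter-note beat = 60000 / BPM = 60000 / 166 ms
Eighth note = 1/2 × quarter note
Duration = 1/2 × 60000 / 166 = 30000 / 166
= 180.7 ms


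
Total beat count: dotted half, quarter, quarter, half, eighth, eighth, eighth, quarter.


Reasoning:
Beat values:
  dotted half = 3 beats
  quarter = 1 beat
  quarter = 1 beat
  half = 2 beats
  eighth = 0.5 beats
  eighth = 0.5 beats
  eighth = 0.5 beats
  quarter = 1 beat
Sum = 3 + 1 + 1 + 2 + 0.5 + 0.5 + 0.5 + 1
= 9.5 beats


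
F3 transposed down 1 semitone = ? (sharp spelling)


Let's work it out.
F3: chromatic position 5 in octave 3 → absolute = 3×12 + 5 = 41
Transpose down 1: 41 - 1 = 40
40 = 3×12 + 4 → E in octave 3
Result = E3


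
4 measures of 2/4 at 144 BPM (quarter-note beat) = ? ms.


Quarter-note beat duration = 60000 / 144 ms
Beats per measure (2/4) = 2
One measure = 2 × 60000 / 144 = 120000 / 144 ms
4 measures = 4 × 120000 / 144 = 480000 / 144
= 3333.3 ms


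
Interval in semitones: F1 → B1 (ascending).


Absolute semitone position = octave×12 + chromatic position
F1: 1×12 + 5 = 17
B1: 1×12 + 11 = 23
Difference = 23 - 17 = 6
= 6 semitones


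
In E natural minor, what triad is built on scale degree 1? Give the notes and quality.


E natural minor scale: E F# G A B C D
Diatonic triad on degree 1 stacks scale notes 1, 3, 5: E G B
E→G = 3 semitones; E→B = 7 semitones → minor triad
= E G B (minor)


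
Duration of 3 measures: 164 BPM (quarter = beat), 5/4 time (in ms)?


Reasoning:
Quarter-note beat duration = 60000 / 164 ms
Beats per measure (5/4) = 5
One measure = 5 × 60000 / 164 = 300000 / 164 ms
3 measures = 3 × 300000 / 164 = 900000 / 164
= 5487.8 ms


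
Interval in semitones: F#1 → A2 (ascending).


Let's work it out.
Absolute semitone position = octave×12 + chromatic position
F#1: 1×12 + 6 = 18
A2: 2×12 + 9 = 33
Difference = 33 - 18 = 15
= 15 semitones


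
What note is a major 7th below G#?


Reasoning:
A 7th spans 7 letter names, so from G we land on A
A major 7th = 11 semitones below G#
Spell A at that pitch: A
= A


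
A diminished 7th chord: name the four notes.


Solution.
Diminished 7th chord = root + minor 3rd + diminished 5th + diminished 7th
Seventh chords stack in thirds, so the letter names are A-C-E-G
Root: A
Minor 3rd above A: C
Diminished 5th above A: Eb
Diminished 7th above A: Gb
Chord = A C Eb Gb


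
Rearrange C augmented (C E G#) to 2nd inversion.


Step by step:
Root position: C E G#
2nd inversion: move root and 3rd up an octave
Bass note: G#
Notes (bottom to top) = G# C E


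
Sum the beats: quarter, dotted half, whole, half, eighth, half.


Solution.
Beat values:
  quarter = 1 beat
  dotted half = 3 beats
  whole = 4 beats
  half = 2 beats
  eighth = 0.5 beats
  half = 2 beats
Sum = 1 + 3 + 4 + 2 + 0.5 + 2
= 12.5 beats


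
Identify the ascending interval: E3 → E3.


Letter names: E → E spans 1 letter name → a unison
Semitones: E3 → E3 = 0 half-steps
A unison of 0 semitones is a perfect unison
= perfect unison


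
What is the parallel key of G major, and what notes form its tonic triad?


Step by step:
Parallel keys share the same tonic but differ in mode
G major → parallel is G minor
Tonic triad of G minor = G Bb D
= G minor; triad = G Bb D


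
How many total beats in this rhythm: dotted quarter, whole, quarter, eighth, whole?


Step by step:
Beat values:
  dotted quarter = 1.5 beats
  whole = 4 beats
  quarter = 1 beat
  eighth = 0.5 beats
  whole = 4 beats
Sum = 1.5 + 4 + 1 + 0.5 + 4
= 11 beats


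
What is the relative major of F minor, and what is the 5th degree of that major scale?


The relative major shares the key signature and is a minor 3rd above the minor tonic
A minor 3rd above F is Ab
→ relative major of F minor is Ab major
Ab major scale: Ab Bb C Db Eb F G
= Ab major; 5th degree = Eb


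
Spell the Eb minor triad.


Minor triad = root + minor 3rd (3 semitones) + perfect 5th (7 semitones)
A triad on Eb stacks thirds, so the chord tones use letter names E-G-B
Root: Eb
Minor 3rd above Eb: Gb
Perfect 5th above Eb: Bb
Chord = Eb Gb Bb


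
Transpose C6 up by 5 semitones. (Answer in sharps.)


C6: chromatic position 0 in octave 6 → absolute = 6×12 + 0 = 72
Transpose up 5: 72 + 5 = 77
77 = 6×12 + 5 → F in octave 6
Result = F6


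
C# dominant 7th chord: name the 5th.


Let's work it out.
Dominant 7th chord = root + major 3rd + perfect 5th + minor 7th
Seventh chords stack in thirds, so the letter names are C-E-G-B
Root: C#
Major 3rd above C#: E#
Perfect 5th above C#: G#
Minor 7th above C#: B
The 5th = G#


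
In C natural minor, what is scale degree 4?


Working:
Natural minor scale pattern: W-H-W-W-H-W-W (2-1-2-2-1-2-2 semitones)
Starting from C:
  C + 2 semitones → D
  D + 1 semitone → Eb
  Eb + 2 semitones → F
  F + 2 semitones → G
  G + 1 semitone → Ab
  Ab + 2 semitones → Bb
  Bb + 2 semitones → C
Scale: C D Eb F G Ab Bb
Degree 4 = F


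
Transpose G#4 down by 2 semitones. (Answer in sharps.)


Step by step:
G#4: chromatic position 8 in octave 4 → absolute = 4×12 + 8 = 56
Transpose down 2: 56 - 2 = 54
54 = 4×12 + 6 → F# in octave 4
Result = F#4


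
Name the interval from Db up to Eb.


Letter names: D → E spans 2 letter names → a 2nd
Semitones: Db → Eb = 2 half-steps
A 2nd of 2 semitones is a major 2nd
= major 2nd


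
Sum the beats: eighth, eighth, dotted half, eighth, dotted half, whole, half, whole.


Let's work it out.
Beat values:
  eighth = 0.5 beats
  eighth = 0.5 beats
  dotted half = 3 beats
  eighth = 0.5 beats
  dotted half = 3 beats
  whole = 4 beats
  half = 2 beats
  whole = 4 beats
Sum = 0.5 + 0.5 + 3 + 0.5 + 3 + 4 + 2 + 4
= 17.5 beats


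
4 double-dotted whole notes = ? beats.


Working:
Base whole note = 4 beats
Dot 1 adds half the previous value: +2
Dot 2 adds half the previous value: +1
One double-dotted whole = 4 + 2 + 1 = 7
4 of them = 4 × 7 = 28
= 28 beats


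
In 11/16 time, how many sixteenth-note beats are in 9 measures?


Let's work it out.
Time signature 11/16: the bottom number 16 means the sixteenth note gets one count
The top number 11 means 11 sixteenth-note beats per measure
Total = 11 × 9 measures
= 99 sixteenth-note beats


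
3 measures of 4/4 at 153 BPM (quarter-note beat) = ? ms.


Let's work it out.
Quarter-note beat duration = 60000 / 153 ms
Beats per measure (4/4) = 4
One measure = 4 × 60000 / 153 = 240000 / 153 ms
3 measures = 3 × 240000 / 153 = 720000 / 153
= 4705.9 ms


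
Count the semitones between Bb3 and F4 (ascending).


Solution.
Absolute semitone position = octave×12 + chromatic position
Bb3: 3×12 + 10 = 46
F4: 4×12 + 5 = 53
Difference = 53 - 46 = 7
= 7 semitones


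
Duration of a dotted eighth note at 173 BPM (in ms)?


Working:
One quarter-note beat = 60000 / BPM = 60000 / 173 ms
Dotted eighth note = 3/4 × quarter note
Duration = 3/4 × 60000 / 173 = 45000 / 173
= 260.1 ms


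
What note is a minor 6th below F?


A 6th spans 6 letter names, so from F we land on A
A minor 6th = 8 semitones below F
Spell A at that pitch: A
= A


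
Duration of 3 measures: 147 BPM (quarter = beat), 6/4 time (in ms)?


Step by step:
Quarter-note beat duration = 60000 / 147 ms
Beats per measure (6/4) = 6
One measure = 6 × 60000 / 147 = 360000 / 147 ms
3 measures = 3 × 360000 / 147 = 1080000 / 147
= 7346.9 ms


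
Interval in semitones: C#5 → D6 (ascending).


Absolute semitone position = octave×12 + chromatic position
C#5: 5×12 + 1 = 61
D6: 6×12 + 2 = 74
Difference = 74 - 61 = 13
= 13 semitones


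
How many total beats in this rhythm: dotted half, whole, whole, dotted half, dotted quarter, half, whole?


Step by step:
Beat values:
  dotted half = 3 beats
  whole = 4 beats
  whole = 4 beats
  dotted half = 3 beats
  dotted quarter = 1.5 beats
  half = 2 beats
  whole = 4 beats
Sum = 3 + 4 + 4 + 3 + 1.5 + 2 + 4
= 21.5 beats


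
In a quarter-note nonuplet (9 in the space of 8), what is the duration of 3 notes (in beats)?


Nonuplet: 9 notes occupy the space of 8 quarter notes
Space = 8 × 1 = 8 beats
Each nonuplet note = 8 / 9 = 8/9 beats
3 notes = 3 × 8/9 = 8/3
= 8/3 beats


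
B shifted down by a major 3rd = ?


Let's work it out.
major 3rd: 3 letter names, 4 semitones
Letter: B - 2 → G
Pitch: B - 4 semitones, spelled as a G → G
= G


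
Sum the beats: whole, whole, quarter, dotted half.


Step by step:
Beat values:
  whole = 4 beats
  whole = 4 beats
  quarter = 1 beat
  dotted half = 3 beats
Sum = 4 + 4 + 1 + 3
= 12 beats


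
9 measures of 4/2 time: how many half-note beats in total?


Solution.
Time signature 4/2: the bottom number 2 means the half note gets one count
The top number 4 means 4 half-note beats per measure
Total = 4 × 9 measures
= 36 half-note beats


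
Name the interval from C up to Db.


Letter names: C → D spans 2 letter names → a 2nd
Semitones: C → Db = 1 half-step
A 2nd of 1 semitone is a minor 2nd
= minor 2nd


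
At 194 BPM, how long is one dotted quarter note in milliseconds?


Working:
One quarter-note beat = 60000 / BPM = 60000 / 194 ms
Dotted quarter note = 3/2 × quarter note
Duration = 3/2 × 60000 / 194 = 90000 / 194
= 463.9 ms


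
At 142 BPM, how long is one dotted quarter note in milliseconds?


Let's work it out.
One quarter-note beat = 60000 / BPM = 60000 / 142 ms
Dotted quarter note = 3/2 × quarter note
Duration = 3/2 × 60000 / 142 = 90000 / 142
= 633.8 ms


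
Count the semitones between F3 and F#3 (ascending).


Reasoning:
Absolute semitone position = octave×12 + chromatic position
F3: 3×12 + 5 = 41
F#3: 3×12 + 6 = 42
Difference = 42 - 41 = 1
= 1 semitone


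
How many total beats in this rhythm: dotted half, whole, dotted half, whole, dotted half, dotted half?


Beat values:
  dotted half = 3 beats
  whole = 4 beats
  dotted half = 3 beats
  whole = 4 beats
  dotted half = 3 beats
  dotted half = 3 beats
Sum = 3 + 4 + 3 + 4 + 3 + 3
= 20 beats


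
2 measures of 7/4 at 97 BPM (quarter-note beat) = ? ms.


Quarter-note beat duration = 60000 / 97 ms
Beats per measure (7/4) = 7
One measure = 7 × 60000 / 97 = 420000 / 97 ms
2 measures = 2 × 420000 / 97 = 840000 / 97
= 8659.8 ms


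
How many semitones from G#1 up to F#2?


Reasoning:
Absolute semitone position = octave×12 + chromatic position
G#1: 1×12 + 8 = 20
F#2: 2×12 + 6 = 30
Difference = 30 - 20 = 10
= 10 semitones


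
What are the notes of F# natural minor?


Natural minor scale pattern: W-H-W-W-H-W-W (2-1-2-2-1-2-2 semitones)
Starting from F#:
  F# + 2 semitones → G#
  G# + 1 semitone → A
  A + 2 semitones → B
  B + 2 semitones → C#
  C# + 1 semitone → D
  D + 2 semitones → E
  E + 2 semitones → F#
Scale = F# G# A B C# D E


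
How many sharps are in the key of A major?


Let's work it out.
Sharp major keys follow the circle of fifths: C(0), G(1), D(2), A(3), E(4), B(5), F#(6), C#(7)
A major has 3 sharps
Order of sharps: F# C# G# D# A# E# B# → first 3: F#, C#, G#
= 3 sharps


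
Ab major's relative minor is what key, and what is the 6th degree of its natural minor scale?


The relative minor shares the major's key signature and starts on its 6th degree
6th degree = a major 6th above the tonic; a major 6th above Ab is F
→ relative minor of Ab major is F minor
F natural minor scale: F G Ab Bb C Db Eb
= F minor; 6th degree = Db


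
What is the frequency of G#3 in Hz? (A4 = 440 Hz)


Step by step:
f = 440 × 2^(n/12) where n = semitones from A4
G#3: -13 semitones from A4
f = 440 × 2^(-13/12)
f = 207.65 Hz


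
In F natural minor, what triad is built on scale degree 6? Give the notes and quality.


Working:
F natural minor scale: F G Ab Bb C Db Eb
Diatonic triad on degree 6 stacks scale notes 6, 1, 3: Db F Ab
Db→F = 4 semitones; Db→Ab = 7 semitones → major triad
= Db F Ab (major)


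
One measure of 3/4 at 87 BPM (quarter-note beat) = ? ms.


Quarter-note beat duration = 60000 / 87 ms
Beats per measure (3/4) = 3
One measure = 3 × 60000 / 87 = 180000 / 87 ms
= 2069.0 ms


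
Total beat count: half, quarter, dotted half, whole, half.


Solution.
Beat values:
  half = 2 beats
  quarter = 1 beat
  dotted half = 3 beats
  whole = 4 beats
  half = 2 beats
Sum = 2 + 1 + 3 + 4 + 2
= 12 beats


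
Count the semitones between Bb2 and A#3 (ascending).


Let's work it out.
Absolute semitone position = octave×12 + chromatic position
Bb2: 2×12 + 10 = 34
A#3: 3×12 + 10 = 46
Difference = 46 - 34 = 12
= 12 semitones


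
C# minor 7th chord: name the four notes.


Minor 7th chord = root + minor 3rd + perfect 5th + minor 7th
Seventh chords stack in thirds, so the letter names are C-E-G-B
Root: C#
Minor 3rd above C#: E
Perfect 5th above C#: G#
Minor 7th above C#: B
Chord = C# E G# B


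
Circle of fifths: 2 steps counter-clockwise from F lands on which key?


Solution.
Each counter-clockwise step moves down a perfect 5th (= up a perfect 4th)
From F: F → Bb → Eb
= Eb


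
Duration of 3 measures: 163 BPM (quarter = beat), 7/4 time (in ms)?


Quarter-note beat duration = 60000 / 163 ms
Beats per measure (7/4) = 7
One measure = 7 × 60000 / 163 = 420000 / 163 ms
3 measures = 3 × 420000 / 163 = 1260000 / 163
= 7730.1 ms


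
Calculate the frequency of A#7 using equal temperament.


Solution.
f = 440 × 2^(n/12) where n = semitones from A4
A#7: 37 semitones from A4
f = 440 × 2^(37/12)
f = 3729.31 Hz


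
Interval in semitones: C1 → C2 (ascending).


Absolute semitone position = octave×12 + chromatic position
C1: 1×12 + 0 = 12
C2: 2×12 + 0 = 24
Difference = 24 - 12 = 12
= 12 semitones


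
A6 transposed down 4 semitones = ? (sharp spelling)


Solution.
A6: chromatic position 9 in octave 6 → absolute = 6×12 + 9 = 81
Transpose down 4: 81 - 4 = 77
77 = 6×12 + 5 → F in octave 6
Result = F6


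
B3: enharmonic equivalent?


Let's work it out.
Enharmonic notes sound the same pitch but are spelled with different letter names
B and A## name the same pitch class
= A##3


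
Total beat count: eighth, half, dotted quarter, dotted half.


Beat values:
  eighth = 0.5 beats
  half = 2 beats
  dotted quarter = 1.5 beats
  dotted half = 3 beats
Sum = 0.5 + 2 + 1.5 + 3
= 7 beats


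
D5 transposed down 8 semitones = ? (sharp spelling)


Working:
D5: chromatic position 2 in octave 5 → absolute = 5×12 + 2 = 62
Transpose down 8: 62 - 8 = 54
54 = 4×12 + 6 → F# in octave 4
Result = F#4


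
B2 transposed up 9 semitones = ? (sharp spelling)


Let's work it out.
B2: chromatic position 11 in octave 2 → absolute = 2×12 + 11 = 35
Transpose up 9: 35 + 9 = 44
44 = 3×12 + 8 → G# in octave 3
Result = G#3


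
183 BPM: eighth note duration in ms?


One quarter-note beat = 60000 / BPM = 60000 / 183 ms
Eighth note = 1/2 × quarter note
Duration = 1/2 × 60000 / 183 = 30000 / 183
= 163.9 ms


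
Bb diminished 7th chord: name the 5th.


Reasoning:
Diminished 7th chord = root + minor 3rd + diminished 5th + diminished 7th
Seventh chords stack in thirds, so the letter names are B-D-F-A
Root: Bb
Minor 3rd above Bb: Db
Diminished 5th above Bb: Fb
Diminished 7th above Bb: Abb
The 5th = Fb


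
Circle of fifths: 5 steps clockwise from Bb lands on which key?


Each clockwise step on the circle of fifths moves up a perfect 5th
From Bb: Bb → F → C → G → D → A
= A


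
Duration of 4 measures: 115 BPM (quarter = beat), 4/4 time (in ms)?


Reasoning:
Quarter-note beat duration = 60000 / 115 ms
Beats per measure (4/4) = 4
One measure = 4 × 60000 / 115 = 240000 / 115 ms
4 measures = 4 × 240000 / 115 = 960000 / 115
= 8347.8 ms


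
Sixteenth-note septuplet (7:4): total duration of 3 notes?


Step by step:
Septuplet: 7 notes occupy the space of 4 sixteenth notes
Space = 4 × 1/4 = 1 beat
Each septuplet note = 1 / 7 = 1/7 beats
3 notes = 3 × 1/7 = 3/7
= 3/7 beats


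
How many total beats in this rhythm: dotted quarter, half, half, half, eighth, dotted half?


Let's work it out.
Beat values:
  dotted quarter = 1.5 beats
  half = 2 beats
  half = 2 beats
  half = 2 beats
  eighth = 0.5 beats
  dotted half = 3 beats
Sum = 1.5 + 2 + 2 + 2 + 0.5 + 3
= 11 beats


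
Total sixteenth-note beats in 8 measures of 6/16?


Working:
Time signature 6/16: the bottom number 16 means the sixteenth note gets one count
The top number 6 means 6 sixteenth-note beats per measure
Total = 6 × 8 measures
= 48 sixteenth-note beats


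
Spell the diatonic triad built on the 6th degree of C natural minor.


C natural minor scale: C D Eb F G Ab Bb
Diatonic triad on degree 6 stacks scale notes 6, 1, 3: Ab C Eb
Ab→C = 4 semitones; Ab→Eb = 7 semitones → major triad
= Ab C Eb (major)


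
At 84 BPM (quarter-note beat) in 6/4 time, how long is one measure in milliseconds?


Quarter-note beat duration = 60000 / 84 ms
Beats per measure (6/4) = 6
One measure = 6 × 60000 / 84 = 360000 / 84 ms
= 4285.7 ms


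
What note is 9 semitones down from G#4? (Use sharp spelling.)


Step by step:
G#4: chromatic position 8 in octave 4 → absolute = 4×12 + 8 = 56
Transpose down 9: 56 - 9 = 47
47 = 3×12 + 11 → B in octave 3
Result = B3


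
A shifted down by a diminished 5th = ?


diminished 5th: 5 letter names, 6 semitones
Letter: A - 4 → D
Pitch: A - 6 semitones, spelled as a D → D#
= D#


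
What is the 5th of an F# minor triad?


Reasoning:
Minor triad = root + minor 3rd (3 semitones) + perfect 5th (7 semitones)
A triad on F# stacks thirds, so the chord tones use letter names F-A-C
Root: F#
Minor 3rd above F#: A
Perfect 5th above F#: C#
The 5th = C#


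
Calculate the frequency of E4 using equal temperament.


Solution.
f = 440 × 2^(n/12) where n = semitones from A4
E4: -5 semitones from A4
f = 440 × 2^(-5/12)
f = 329.63 Hz


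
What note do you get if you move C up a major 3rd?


Working:
major 3rd: 3 letter names, 4 semitones
Letter: C + 2 → E
Pitch: C + 4 semitones, spelled as an E → E
= E


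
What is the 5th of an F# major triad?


Solution.
Major triad = root + major 3rd (4 semitones) + perfect 5th (7 semitones)
A triad on F# stacks thirds, so the chord tones use letter names F-A-C
Root: F#
Major 3rd above F#: A#
Perfect 5th above F#: C#
The 5th = C#


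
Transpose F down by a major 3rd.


major 3rd: 3 letter names, 4 semitones
Letter: F - 2 → D
Pitch: F - 4 semitones, spelled as a D → Db
= Db


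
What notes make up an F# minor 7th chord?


Working:
Minor 7th chord = root + minor 3rd + perfect 5th + minor 7th
Seventh chords stack in thirds, so the letter names are F-A-C-E
Root: F#
Minor 3rd above F#: A
Perfect 5th above F#: C#
Minor 7th above F#: E
Chord = F# A C# E


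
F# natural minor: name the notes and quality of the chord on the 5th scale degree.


Solution.
F# natural minor scale: F# G# A B C# D E
Diatonic triad on degree 5 stacks scale notes 5, 7, 2: C# E G#
C#→E = 3 semitones; C#→G# = 7 semitones → minor triad
= C# E G# (minor)


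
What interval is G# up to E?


Letter names: G → E spans 6 letter names → a 6th
Semitones: G# → E = 8 half-steps
A 6th of 8 semitones is a minor 6th
= minor 6th


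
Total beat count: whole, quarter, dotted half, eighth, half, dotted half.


Reasoning:
Beat values:
  whole = 4 beats
  quarter = 1 beat
  dotted half = 3 beats
  eighth = 0.5 beats
  half = 2 beats
  dotted half = 3 beats
Sum = 4 + 1 + 3 + 0.5 + 2 + 3
= 13.5 beats


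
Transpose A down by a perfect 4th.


Step by step:
perfect 4th: 4 letter names, 5 semitones
Letter: A - 3 → E
Pitch: A - 5 semitones, spelled as an E → E
= E


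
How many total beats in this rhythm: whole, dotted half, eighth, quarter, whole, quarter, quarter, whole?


Beat values:
  whole = 4 beats
  dotted half = 3 beats
  eighth = 0.5 beats
  quarter = 1 beat
  whole = 4 beats
  quarter = 1 beat
  quarter = 1 beat
  whole = 4 beats
Sum = 4 + 3 + 0.5 + 1 + 4 + 1 + 1 + 4
= 18.5 beats


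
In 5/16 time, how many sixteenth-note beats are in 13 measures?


Working:
Time signature 5/16: the bottom number 16 means the sixteenth note gets one count
The top number 5 means 5 sixteenth-note beats per measure
Total = 5 × 13 measures
= 65 sixteenth-note beats


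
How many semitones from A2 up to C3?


Solution.
Absolute semitone position = octave×12 + chromatic position
A2: 2×12 + 9 = 33
C3: 3×12 + 0 = 36
Difference = 36 - 33 = 3
= 3 semitones


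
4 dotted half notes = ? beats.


Let's work it out.
Base half note = 2 beats
Dot 1 adds half the previous value: +1
One dotted half = 2 + 1 = 3
4 of them = 4 × 3 = 12
= 12 beats


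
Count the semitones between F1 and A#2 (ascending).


Solution.
Absolute semitone position = octave×12 + chromatic position
F1: 1×12 + 5 = 17
A#2: 2×12 + 10 = 34
Difference = 34 - 17 = 17
= 17 semitones


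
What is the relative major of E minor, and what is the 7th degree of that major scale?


The relative major shares the key signature and is a minor 3rd above the minor tonic
A minor 3rd above E is G
→ relative major of E minor is G major
G major scale: G A B C D E F#
= G major; 7th degree = F#


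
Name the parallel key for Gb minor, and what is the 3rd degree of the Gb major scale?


Reasoning:
Parallel keys share the same tonic but differ in mode
Gb minor → parallel is Gb major
Gb major scale: Gb Ab Bb Cb Db Eb F
= Gb major; 3rd degree = Bb


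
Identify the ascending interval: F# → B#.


Letter names: F → B spans 4 letter names → a 4th
Semitones: F# → B# = 6 half-steps
A 4th of 6 semitones is an augmented 4th
= augmented 4th


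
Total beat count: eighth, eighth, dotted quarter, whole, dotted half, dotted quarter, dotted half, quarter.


Solution.
Beat values:
  eighth = 0.5 beats
  eighth = 0.5 beats
  dotted quarter = 1.5 beats
  whole = 4 beats
  dotted half = 3 beats
  dotted quarter = 1.5 beats
  dotted half = 3 beats
  quarter = 1 beat
Sum = 0.5 + 0.5 + 1.5 + 4 + 3 + 1.5 + 3 + 1
= 15 beats


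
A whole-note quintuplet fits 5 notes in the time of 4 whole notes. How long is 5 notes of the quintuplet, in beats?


Let's work it out.
Quintuplet: 5 notes occupy the space of 4 whole notes
Space = 4 × 4 = 16 beats
Each quintuplet note = 16 / 5 = 16/5 beats
5 notes = 5 × 16/5 = 16
= 16 beats


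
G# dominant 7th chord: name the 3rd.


Working:
Dominant 7th chord = root + major 3rd + perfect 5th + minor 7th
Seventh chords stack in thirds, so the letter names are G-B-D-F
Root: G#
Major 3rd above G#: B#
Perfect 5th above G#: D#
Minor 7th above G#: F#
The 3rd = B#


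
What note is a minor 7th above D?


Working:
A 7th spans 7 letter names, so from D we land on C
A minor 7th = 10 semitones above D
Spell C at that pitch: C
= C


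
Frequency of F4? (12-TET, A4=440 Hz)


Reasoning:
f = 440 × 2^(n/12) where n = semitones from A4
F4: -4 semitones from A4
f = 440 × 2^(-4/12)
f = 349.23 Hz


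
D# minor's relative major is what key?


Solution.
The relative major shares the key signature and is a minor 3rd above the minor tonic
A minor 3rd above D# is F#
→ relative major of D# minor is F# major
= F# major


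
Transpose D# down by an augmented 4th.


Step by step:
augmented 4th: 4 letter names, 6 semitones
Letter: D - 3 → A
Pitch: D# - 6 semitones, spelled as an A → A
= A


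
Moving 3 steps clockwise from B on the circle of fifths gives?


Reasoning:
Each clockwise step on the circle of fifths moves up a perfect 5th
From B: B → F#/Gb → Db → Ab
= Ab


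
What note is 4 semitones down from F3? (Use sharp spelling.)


Working:
F3: chromatic position 5 in octave 3 → absolute = 3×12 + 5 = 41
Transpose down 4: 41 - 4 = 37
37 = 3×12 + 1 → C# in octave 3
Result = C#3


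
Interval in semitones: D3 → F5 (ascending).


Step by step:
Absolute semitone position = octave×12 + chromatic position
D3: 3×12 + 2 = 38
F5: 5×12 + 5 = 65
Difference = 65 - 38 = 27
= 27 semitones


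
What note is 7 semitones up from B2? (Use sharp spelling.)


Solution.
B2: chromatic position 11 in octave 2 → absolute = 2×12 + 11 = 35
Transpose up 7: 35 + 7 = 42
42 = 3×12 + 6 → F# in octave 3
Result = F#3


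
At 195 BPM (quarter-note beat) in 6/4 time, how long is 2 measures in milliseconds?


Let's work it out.
Quarter-note beat duration = 60000 / 195 ms
Beats per measure (6/4) = 6
One measure = 6 × 60000 / 195 = 360000 / 195 ms
2 measures = 2 × 360000 / 195 = 720000 / 195
= 3692.3 ms


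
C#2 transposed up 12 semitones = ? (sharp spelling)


Reasoning:
C#2: chromatic position 1 in octave 2 → absolute = 2×12 + 1 = 25
Transpose up 12: 25 + 12 = 37
37 = 3×12 + 1 → C# in octave 3
Result = C#3


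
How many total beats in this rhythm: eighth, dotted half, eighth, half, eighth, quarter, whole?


Beat values:
  eighth = 0.5 beats
  dotted half = 3 beats
  eighth = 0.5 beats
  half = 2 beats
  eighth = 0.5 beats
  quarter = 1 beat
  whole = 4 beats
Sum = 0.5 + 3 + 0.5 + 2 + 0.5 + 1 + 4
= 11.5 beats


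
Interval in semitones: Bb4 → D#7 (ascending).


Absolute semitone position = octave×12 + chromatic position
Bb4: 4×12 + 10 = 58
D#7: 7×12 + 3 = 87
Difference = 87 - 58 = 29
= 29 semitones


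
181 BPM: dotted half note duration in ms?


Working:
One quarter-note beat = 60000 / BPM = 60000 / 181 ms
Dotted half note = 3 × quarter note
Duration = 3 × 60000 / 181 = 180000 / 181
= 994.5 ms


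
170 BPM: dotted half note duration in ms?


Let's work it out.
One quarter-note beat = 60000 / BPM = 60000 / 170 ms
Dotted half note = 3 × quarter note
Duration = 3 × 60000 / 170 = 180000 / 170
= 1058.8 ms


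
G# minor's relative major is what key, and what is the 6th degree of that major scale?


Working:
The relative major shares the key signature and is a minor 3rd above the minor tonic
A minor 3rd above G# is B
→ relative major of G# minor is B major
B major scale: B C# D# E F# G# A#
= B major; 6th degree = G#


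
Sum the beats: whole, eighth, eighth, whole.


Beat values:
  whole = 4 beats
  eighth = 0.5 beats
  eighth = 0.5 beats
  whole = 4 beats
Sum = 4 + 0.5 + 0.5 + 4
= 9 beats


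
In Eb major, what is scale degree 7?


Step by step:
Major scale pattern: W-W-H-W-W-W-H (2-2-1-2-2-2-1 semitones)
Starting from Eb:
  Eb + 2 semitones → F
  F + 2 semitones → G
  G + 1 semitone → Ab
  Ab + 2 semitones → Bb
  Bb + 2 semitones → C
  C + 2 semitones → D
  D + 1 semitone → Eb
Scale: Eb F G Ab Bb C D
Degree 7 = D


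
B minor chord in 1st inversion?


Let's work it out.
Root position: B D F#
1st inversion: move root up an octave
Bass note: D
Notes (bottom to top) = D F# B


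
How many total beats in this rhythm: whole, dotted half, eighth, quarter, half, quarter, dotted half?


Let's work it out.
Beat values:
  whole = 4 beats
  dotted half = 3 beats
  eighth = 0.5 beats
  quarter = 1 beat
  half = 2 beats
  quarter = 1 beat
  dotted half = 3 beats
Sum = 4 + 3 + 0.5 + 1 + 2 + 1 + 3
= 14.5 beats


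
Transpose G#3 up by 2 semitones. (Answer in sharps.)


Reasoning:
G#3: chromatic position 8 in octave 3 → absolute = 3×12 + 8 = 44
Transpose up 2: 44 + 2 = 46
46 = 3×12 + 10 → A# in octave 3
Result = A#3


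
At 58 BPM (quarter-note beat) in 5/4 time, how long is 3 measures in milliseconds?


Step by step:
Quarter-note beat duration = 60000 / 58 ms
Beats per measure (5/4) = 5
One measure = 5 × 60000 / 58 = 300000 / 58 ms
3 measures = 3 × 300000 / 58 = 900000 / 58
= 15517.2 ms


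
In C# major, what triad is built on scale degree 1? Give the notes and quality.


Step by step:
C# major scale: C# D# E# F# G# A# B#
Diatonic triad on degree 1 stacks scale notes 1, 3, 5: C# E# G#
C#→E# = 4 semitones; C#→G# = 7 semitones → major triad
= C# E# G# (major)


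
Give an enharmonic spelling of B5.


Solution.
Enharmonic notes sound the same pitch but are spelled with different letter names
B and Cb name the same pitch class
Octave numbers change at C, so B5 = Cb6
= Cb6


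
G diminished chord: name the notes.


Diminished triad = root + minor 3rd (3 semitones) + diminished 5th (6 semitones)
A triad on G stacks thirds, so the chord tones use letter names G-B-D
Root: G
Minor 3rd above G: Bb
Diminished 5th above G: Db
Chord = G Bb Db


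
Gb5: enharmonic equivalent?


Step by step:
Enharmonic notes sound the same pitch but are spelled with different letter names
Gb and F# name the same pitch class
= F#5


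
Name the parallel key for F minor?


Reasoning:
Parallel keys share the same tonic but differ in mode
F minor → parallel is F major
= F major


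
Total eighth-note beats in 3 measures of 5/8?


Time signature 5/8: the bottom number 8 means the eighth note gets one count
The top number 5 means 5 eighth-note beats per measure
Total = 5 × 3 measures
= 15 eighth-note beats


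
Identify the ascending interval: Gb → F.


Letter names: G → F spans 7 letter names → a 7th
Semitones: Gb → F = 11 half-steps
A 7th of 11 semitones is a major 7th
= major 7th


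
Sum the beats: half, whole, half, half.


Solution.
Beat values:
  half = 2 beats
  whole = 4 beats
  half = 2 beats
  half = 2 beats
Sum = 2 + 4 + 2 + 2
= 10 beats


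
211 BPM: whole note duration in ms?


Solution.
One quarter-note beat = 60000 / BPM = 60000 / 211 ms
Whole note = 4 × quarter note
Duration = 4 × 60000 / 211 = 240000 / 211
= 1137.4 ms


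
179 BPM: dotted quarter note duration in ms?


Step by step:
One quarter-note beat = 60000 / BPM = 60000 / 179 ms
Dotted quarter note = 3/2 × quarter note
Duration = 3/2 × 60000 / 179 = 90000 / 179
= 502.8 ms


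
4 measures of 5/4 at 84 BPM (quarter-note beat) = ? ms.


Quarter-note beat duration = 60000 / 84 ms
Beats per measure (5/4) = 5
One measure = 5 × 60000 / 84 = 300000 / 84 ms
4 measures = 4 × 300000 / 84 = 1200000 / 84
= 14285.7 ms


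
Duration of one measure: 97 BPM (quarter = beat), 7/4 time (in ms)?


Let's work it out.
Quarter-note beat duration = 60000 / 97 ms
Beats per measure (7/4) = 7
One measure = 7 × 60000 / 97 = 420000 / 97 ms
= 4329.9 ms


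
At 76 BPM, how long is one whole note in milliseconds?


One quarter-note beat = 60000 / BPM = 60000 / 76 ms
Whole note = 4 × quarter note
Duration = 4 × 60000 / 76 = 240000 / 76
= 3157.9 ms


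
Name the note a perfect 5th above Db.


Working:
A 5th spans 5 letter names, so from D we land on A
A perfect 5th = 7 semitones above Db
Spell A at that pitch: Ab
= Ab


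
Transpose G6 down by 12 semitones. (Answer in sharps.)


Working:
G6: chromatic position 7 in octave 6 → absolute = 6×12 + 7 = 79
Transpose down 12: 79 - 12 = 67
67 = 5×12 + 7 → G in octave 5
Result = G5


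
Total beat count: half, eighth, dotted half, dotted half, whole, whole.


Step by step:
Beat values:
  half = 2 beats
  eighth = 0.5 beats
  dotted half = 3 beats
  dotted half = 3 beats
  whole = 4 beats
  whole = 4 beats
Sum = 2 + 0.5 + 3 + 3 + 4 + 4
= 16.5 beats


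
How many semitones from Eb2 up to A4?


Reasoning:
Absolute semitone position = octave×12 + chromatic position
Eb2: 2×12 + 3 = 27
A4: 4×12 + 9 = 57
Difference = 57 - 27 = 30
= 30 semitones


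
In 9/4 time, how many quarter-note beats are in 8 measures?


Step by step:
Time signature 9/4: the bottom number 4 means the quarter note gets one count
The top number 9 means 9 quarter-note beats per measure
Total = 9 × 8 measures
= 72 quarter-note beats


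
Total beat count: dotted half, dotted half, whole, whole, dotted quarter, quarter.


Reasoning:
Beat values:
  dotted half = 3 beats
  dotted half = 3 beats
  whole = 4 beats
  whole = 4 beats
  dotted quarter = 1.5 beats
  quarter = 1 beat
Sum = 3 + 3 + 4 + 4 + 1.5 + 1
= 16.5 beats


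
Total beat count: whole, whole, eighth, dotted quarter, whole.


Step by step:
Beat values:
  whole = 4 beats
  whole = 4 beats
  eighth = 0.5 beats
  dotted quarter = 1.5 beats
  whole = 4 beats
Sum = 4 + 4 + 0.5 + 1.5 + 4
= 14 beats


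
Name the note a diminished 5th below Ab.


Solution.
A 5th spans 5 letter names, so from A we land on D
A diminished 5th = 6 semitones below Ab
Spell D at that pitch: D
= D


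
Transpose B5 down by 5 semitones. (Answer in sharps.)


B5: chromatic position 11 in octave 5 → absolute = 5×12 + 11 = 71
Transpose down 5: 71 - 5 = 66
66 = 5×12 + 6 → F# in octave 5
Result = F#5


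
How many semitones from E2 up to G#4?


Let's work it out.
Absolute semitone position = octave×12 + chromatic position
E2: 2×12 + 4 = 28
G#4: 4×12 + 8 = 56
Difference = 56 - 28 = 28
= 28 semitones


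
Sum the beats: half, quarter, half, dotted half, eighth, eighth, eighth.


Beat values:
  half = 2 beats
  quarter = 1 beat
  half = 2 beats
  dotted half = 3 beats
  eighth = 0.5 beats
  eighth = 0.5 beats
  eighth = 0.5 beats
Sum = 2 + 1 + 2 + 3 + 0.5 + 0.5 + 0.5
= 9.5 beats


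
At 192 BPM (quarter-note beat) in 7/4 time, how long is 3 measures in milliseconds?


Quarter-note beat duration = 60000 / 192 ms
Beats per measure (7/4) = 7
One measure = 7 × 60000 / 192 = 420000 / 192 ms
3 measures = 3 × 420000 / 192 = 1260000 / 192
= 6562.5 ms
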